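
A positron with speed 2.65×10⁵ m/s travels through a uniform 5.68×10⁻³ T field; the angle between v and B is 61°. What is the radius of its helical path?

r ≈ 2.32×10⁻⁴ m

v⊥ = v sinθ = 2.65×10⁵·sin61° ≈ 2.318×10⁵ m/s.
r = m v⊥/(|q|B) = (9.109×10⁻³¹)(2.318×10⁵)/((1.602×10⁻¹⁹)(5.68×10⁻³)) ≈ 2.32×10⁻⁴ m.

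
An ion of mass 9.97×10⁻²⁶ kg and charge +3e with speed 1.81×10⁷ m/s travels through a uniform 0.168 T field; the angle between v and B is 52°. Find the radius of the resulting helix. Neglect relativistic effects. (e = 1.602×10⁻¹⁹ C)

r ≈ 17.6 m

v⊥ = v sinθ = 1.81×10⁷·sin52° ≈ 1.426×10⁷ m/s.
r = m v⊥/(|q|B) = (9.97×10⁻²⁶)(1.426×10⁷)/((4.806×10⁻¹⁹)(0.168)) ≈ 17.6 m.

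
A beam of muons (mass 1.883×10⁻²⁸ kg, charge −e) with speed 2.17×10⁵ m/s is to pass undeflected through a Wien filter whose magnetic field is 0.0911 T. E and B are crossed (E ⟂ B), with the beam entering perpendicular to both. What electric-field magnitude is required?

E = 1.98×10⁴ V/m

For straight-line motion qE = qvB, so E = vB.
E = 2.17×10⁵ × 0.0911 = 1.98×10⁴ V/m.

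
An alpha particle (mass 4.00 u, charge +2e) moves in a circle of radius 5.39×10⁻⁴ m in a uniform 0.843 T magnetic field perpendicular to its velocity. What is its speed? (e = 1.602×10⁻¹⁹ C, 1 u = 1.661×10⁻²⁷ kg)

v ≈ 2.19×10⁴ m/s

From |q|vB = mv²/r, v = |q|Br/m.
v = (3.204×10⁻¹⁹)(0.843)(5.39×10⁻⁴)/6.644×10⁻²⁷ ≈ 2.19×10⁴ m/s.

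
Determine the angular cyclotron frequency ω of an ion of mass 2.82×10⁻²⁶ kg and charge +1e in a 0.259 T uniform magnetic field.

ω = |q|B/m.
ω = (1.602×10⁻¹⁹)(0.259)/2.82×10⁻²⁶ ≈ 1.47×10⁶ rad/s.

ω ≈ 1.47×10⁶ rad/s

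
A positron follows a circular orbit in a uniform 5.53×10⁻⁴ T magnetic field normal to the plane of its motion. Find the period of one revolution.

T ≈ 6.46×10⁻⁸ s

The cyclotron period depends only on m, q, B: T = 2πm/(|q|B).
T = 2π(9.109×10⁻³¹)/((1.602×10⁻¹⁹)(5.53×10⁻⁴)) ≈ 6.46×10⁻⁸ s.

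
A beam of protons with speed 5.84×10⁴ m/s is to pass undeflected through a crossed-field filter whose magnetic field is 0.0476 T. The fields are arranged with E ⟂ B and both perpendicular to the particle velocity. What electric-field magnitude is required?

For straight-line motion qE = qvB, so E = vB.
E = 5.84×10⁴ × 0.0476 = 2780 V/m.

E = 2780 V/m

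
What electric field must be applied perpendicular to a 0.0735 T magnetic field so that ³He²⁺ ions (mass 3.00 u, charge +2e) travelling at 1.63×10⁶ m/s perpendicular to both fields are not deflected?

For straight-line motion qE = qvB, so E = vB.
E = 1.63×10⁶ × 0.0735 = 1.20×10⁵ V/m.

E = 1.20×10⁵ V/m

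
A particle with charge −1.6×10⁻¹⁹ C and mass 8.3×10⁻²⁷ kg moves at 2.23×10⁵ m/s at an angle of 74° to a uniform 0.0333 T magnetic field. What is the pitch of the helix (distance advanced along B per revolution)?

p ≈ 0.602 m

v∥ = v cosθ = 2.23×10⁵·cos74° ≈ 6.147×10⁴ m/s.
T = 2πm/(|q|B) = 2π(8.3×10⁻²⁷)/((1.6×10⁻¹⁹)(0.0333)) ≈ 9.788×10⁻⁶ s.
pitch = v∥ T = (6.147×10⁴)(9.788×10⁻⁶) ≈ 0.602 m.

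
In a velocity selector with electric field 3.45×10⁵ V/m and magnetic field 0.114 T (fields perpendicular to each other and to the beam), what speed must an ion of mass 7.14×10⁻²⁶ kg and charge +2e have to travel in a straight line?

v = 3.03×10⁶ m/s

For undeflected motion the electric and magnetic forces balance: qE = qvB.
v = E/B = 3.45×10⁵/0.114 = 3.03×10⁶ m/s.
The result is independent of the particle's charge and mass.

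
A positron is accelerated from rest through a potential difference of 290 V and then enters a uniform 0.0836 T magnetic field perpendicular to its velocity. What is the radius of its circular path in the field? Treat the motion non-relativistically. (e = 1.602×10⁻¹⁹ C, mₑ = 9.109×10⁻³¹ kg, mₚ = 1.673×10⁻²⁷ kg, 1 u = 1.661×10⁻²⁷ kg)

Acceleration: |q|V = ½mv² ⇒ v = √(2|q|V/m) = √(2·1.602×10⁻¹⁹·290/9.109×10⁻³¹) ≈ 1.010×10⁷ m/s.
In the field: r = mv/(|q|B) = (9.109×10⁻³¹)(1.010×10⁷)/((1.602×10⁻¹⁹)(0.0836)) ≈ 6.87×10⁻⁴ m.

r ≈ 6.87×10⁻⁴ m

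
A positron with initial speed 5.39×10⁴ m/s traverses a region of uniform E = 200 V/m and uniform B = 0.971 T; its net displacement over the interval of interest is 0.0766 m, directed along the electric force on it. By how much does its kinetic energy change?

The magnetic force is always ⟂ v and does no work; only the electric force changes KE.
ΔKE = F_E · d = |q|E d = (1.602×10⁻¹⁹)(200)(0.0766) ≈ 2.45×10⁻¹⁸ J.

ΔKE ≈ 2.45×10⁻¹⁸ J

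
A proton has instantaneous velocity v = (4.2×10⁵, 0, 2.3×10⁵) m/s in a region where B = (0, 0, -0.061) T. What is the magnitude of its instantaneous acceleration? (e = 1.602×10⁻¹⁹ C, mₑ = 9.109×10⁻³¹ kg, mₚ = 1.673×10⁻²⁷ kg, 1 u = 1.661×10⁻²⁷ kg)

v×B = (0, 2.56×10⁴, 0) N/C.
F = q v×B = (1.602×10⁻¹⁹ C)·(0, 2.56×10⁴, 0) = (0, 4.10×10⁻¹⁵, 0) N.
|a| = |F|/m = 4.104×10⁻¹⁵/1.673×10⁻²⁷ ≈ 2.45×10¹² m/s².

|a| ≈ 2.45×10¹² m/s²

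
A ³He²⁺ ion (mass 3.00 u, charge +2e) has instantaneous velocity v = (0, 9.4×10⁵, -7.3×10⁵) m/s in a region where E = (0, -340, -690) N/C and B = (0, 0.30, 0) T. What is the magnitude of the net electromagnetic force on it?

|F| ≈ 7.02×10⁻¹⁴ N

v×B = (2.19×10⁵, 0, 0) N/C.
E + v×B = (2.19×10⁵, -340, -690) N/C.
F = q(E + v×B) = (3.204×10⁻¹⁹ C)·(2.19×10⁵, -340, -690) = (7.02×10⁻¹⁴, -1.09×10⁻¹⁶, -2.21×10⁻¹⁶) N.
|F| = 7.02×10⁻¹⁴ N.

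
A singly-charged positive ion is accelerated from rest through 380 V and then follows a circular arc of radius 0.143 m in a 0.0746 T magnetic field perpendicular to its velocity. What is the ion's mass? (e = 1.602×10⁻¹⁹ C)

m ≈ 2.40×10⁻²⁶ kg

Combine |q|V = ½mv² and r = mv/(|q|B): eliminate v to get m = qB²r²/(2V).
m = (1.602×10⁻¹⁹)(0.0746)²(0.143)²/(2·380) ≈ 2.40×10⁻²⁶ kg.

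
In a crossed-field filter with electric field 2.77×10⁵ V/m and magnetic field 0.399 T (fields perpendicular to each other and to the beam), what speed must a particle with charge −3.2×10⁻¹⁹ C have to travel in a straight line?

v = 6.94×10⁵ m/s

Straight-line motion ⇒ electric and magnetic forces cancel, so E = vB.
v = E/B = 2.77×10⁵/0.399 = 6.94×10⁵ m/s.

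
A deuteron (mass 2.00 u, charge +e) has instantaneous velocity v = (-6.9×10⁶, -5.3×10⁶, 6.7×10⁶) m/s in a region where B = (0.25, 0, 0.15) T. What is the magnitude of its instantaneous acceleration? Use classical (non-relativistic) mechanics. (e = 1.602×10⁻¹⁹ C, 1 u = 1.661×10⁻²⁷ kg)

|a| ≈ 1.50×10¹⁴ m/s²

v×B = (-7.95×10⁵, 2.71×10⁶, 1.32×10⁶) N/C.
F = q v×B = (1.602×10⁻¹⁹ C)·(-7.95×10⁵, 2.71×10⁶, 1.32×10⁶) = (-1.27×10⁻¹³, 4.34×10⁻¹³, 2.12×10⁻¹³) N.
|a| = |F|/m = 4.998×10⁻¹³/3.322×10⁻²⁷ ≈ 1.50×10¹⁴ m/s².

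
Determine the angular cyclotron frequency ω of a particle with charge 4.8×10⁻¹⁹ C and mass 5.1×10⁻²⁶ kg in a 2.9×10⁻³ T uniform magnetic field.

ω = |q|B/m.
ω = (4.8×10⁻¹⁹)(2.9×10⁻³)/5.1×10⁻²⁶ ≈ 2.7×10⁴ rad/s.

ω ≈ 2.7×10⁴ rad/s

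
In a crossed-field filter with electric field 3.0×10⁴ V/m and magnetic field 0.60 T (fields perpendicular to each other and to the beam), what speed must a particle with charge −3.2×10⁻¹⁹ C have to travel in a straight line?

For undeflected motion the electric and magnetic forces balance: qE = qvB.
v = E/B = 3.0×10⁴/0.60 = 5.0×10⁴ m/s.

v = 5.0×10⁴ m/s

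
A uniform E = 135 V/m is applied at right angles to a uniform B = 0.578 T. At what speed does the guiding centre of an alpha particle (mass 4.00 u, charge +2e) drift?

The E×B drift speed is v_d = E/B.
v_d = 135/0.578 = 234 m/s.

v_d ≈ 234 m/s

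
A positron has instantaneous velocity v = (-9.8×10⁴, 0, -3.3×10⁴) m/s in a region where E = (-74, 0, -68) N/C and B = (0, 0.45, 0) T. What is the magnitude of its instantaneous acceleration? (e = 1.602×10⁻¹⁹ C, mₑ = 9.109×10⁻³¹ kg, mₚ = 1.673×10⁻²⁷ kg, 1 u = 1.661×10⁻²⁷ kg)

v×B = (1.48×10⁴, 0, -4.41×10⁴) N/C.
E + v×B = (1.48×10⁴, 0, -4.42×10⁴) N/C.
F = q(E + v×B) = (1.602×10⁻¹⁹ C)·(1.48×10⁴, 0, -4.42×10⁴) = (2.37×10⁻¹⁵, 0, -7.08×10⁻¹⁵) N.
|a| = |F|/m = 7.461×10⁻¹⁵/9.109×10⁻³¹ ≈ 8.19×10¹⁵ m/s².

|a| ≈ 8.19×10¹⁵ m/s²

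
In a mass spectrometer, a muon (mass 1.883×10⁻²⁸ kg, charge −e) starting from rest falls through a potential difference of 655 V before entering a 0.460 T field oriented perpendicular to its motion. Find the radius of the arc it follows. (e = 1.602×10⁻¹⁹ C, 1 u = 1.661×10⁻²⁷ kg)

r ≈ 2.70×10⁻³ m

Acceleration: |q|V = ½mv² ⇒ v = √(2|q|V/m) = √(2·1.602×10⁻¹⁹·655/1.883×10⁻²⁸) ≈ 1.056×10⁶ m/s.
In the field: r = mv/(|q|B) = (1.883×10⁻²⁸)(1.056×10⁶)/((1.602×10⁻¹⁹)(0.460)) ≈ 2.70×10⁻³ m.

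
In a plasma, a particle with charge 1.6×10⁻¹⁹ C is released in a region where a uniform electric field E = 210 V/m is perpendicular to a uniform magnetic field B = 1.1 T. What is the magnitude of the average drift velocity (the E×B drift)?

The E×B drift speed is v_d = E/B.
v_d = 210/1.1 = 190 m/s.

v_d ≈ 190 m/s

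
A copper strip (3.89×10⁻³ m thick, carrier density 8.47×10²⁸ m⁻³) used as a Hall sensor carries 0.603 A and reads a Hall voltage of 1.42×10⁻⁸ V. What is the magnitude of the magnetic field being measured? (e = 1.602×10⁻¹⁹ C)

From V_H = IB/(n e t), B = V_H n e t / I.
B = (1.42×10⁻⁸)(8.47×10²⁸)(1.602×10⁻¹⁹)(3.89×10⁻³)/0.603 ≈ 1.24 T.

B ≈ 1.24 T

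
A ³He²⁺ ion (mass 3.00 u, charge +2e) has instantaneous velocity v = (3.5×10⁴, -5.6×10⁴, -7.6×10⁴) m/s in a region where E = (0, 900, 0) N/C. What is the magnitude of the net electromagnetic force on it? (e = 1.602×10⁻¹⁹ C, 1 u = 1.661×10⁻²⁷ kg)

|F| ≈ 2.88×10⁻¹⁶ N

Only an electric field acts, so F = qE = (3.204×10⁻¹⁹ C)·(0, 900, 0) = (0, 2.88×10⁻¹⁶, 0) N.
|F| = 2.88×10⁻¹⁶ N.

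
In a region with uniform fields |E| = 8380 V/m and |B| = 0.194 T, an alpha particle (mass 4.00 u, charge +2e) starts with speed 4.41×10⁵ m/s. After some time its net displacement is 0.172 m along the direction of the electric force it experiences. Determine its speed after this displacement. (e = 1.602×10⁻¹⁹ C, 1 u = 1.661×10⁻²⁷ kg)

v_f ≈ 5.77×10⁵ m/s

B does no work; ΔKE = |q|E d.
½mv_f² = ½mv₀² + |q|Ed = ½(6.644×10⁻²⁷)(4.41×10⁵)² + (3.204×10⁻¹⁹)(8380)(0.172) ≈ 6.461×10⁻¹⁶ J + 4.618×10⁻¹⁶ J ≈ 1.108×10⁻¹⁵ J.
v_f = √(2·1.108×10⁻¹⁵/6.644×10⁻²⁷) ≈ 5.77×10⁵ m/s.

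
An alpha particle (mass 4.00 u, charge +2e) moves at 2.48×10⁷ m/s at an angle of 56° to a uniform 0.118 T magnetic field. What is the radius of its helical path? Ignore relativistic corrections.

v⊥ = v sinθ = 2.48×10⁷·sin56° ≈ 2.056×10⁷ m/s.
r = m v⊥/(|q|B) = (6.644×10⁻²⁷)(2.056×10⁷)/((3.204×10⁻¹⁹)(0.118)) ≈ 3.61 m.

r ≈ 3.61 m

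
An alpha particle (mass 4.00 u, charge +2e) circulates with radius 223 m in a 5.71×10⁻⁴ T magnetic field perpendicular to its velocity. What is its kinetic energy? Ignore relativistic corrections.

v = |q|Br/m, then KE = ½mv² = (qBr)²/(2m).
v = (3.204×10⁻¹⁹)(5.71×10⁻⁴)(223)/6.644×10⁻²⁷ ≈ 6.141×10⁶ m/s.
KE = ½(6.644×10⁻²⁷)(6.141×10⁶)² ≈ 1.25×10⁻¹³ J.

KE ≈ 1.25×10⁻¹³ J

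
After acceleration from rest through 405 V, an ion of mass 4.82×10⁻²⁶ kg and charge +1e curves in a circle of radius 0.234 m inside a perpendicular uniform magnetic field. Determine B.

v = √(2|q|V/m) = √(2·1.602×10⁻¹⁹·405/4.82×10⁻²⁶) ≈ 5.189×10⁴ m/s.
B = mv/(|q|r) = (4.82×10⁻²⁶)(5.189×10⁴)/((1.602×10⁻¹⁹)(0.234)) ≈ 0.0667 T.

B ≈ 0.0667 T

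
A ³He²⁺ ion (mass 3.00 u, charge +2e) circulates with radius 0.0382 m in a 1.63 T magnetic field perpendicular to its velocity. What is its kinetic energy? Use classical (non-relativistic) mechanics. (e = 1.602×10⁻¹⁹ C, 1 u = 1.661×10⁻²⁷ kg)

KE ≈ 3.99×10⁻¹⁴ J

v = |q|Br/m, then KE = ½mv² = (qBr)²/(2m).
v = (3.204×10⁻¹⁹)(1.63)(0.0382)/4.983×10⁻²⁷ ≈ 4.004×10⁶ m/s.
KE = ½(4.983×10⁻²⁷)(4.004×10⁶)² ≈ 3.99×10⁻¹⁴ J.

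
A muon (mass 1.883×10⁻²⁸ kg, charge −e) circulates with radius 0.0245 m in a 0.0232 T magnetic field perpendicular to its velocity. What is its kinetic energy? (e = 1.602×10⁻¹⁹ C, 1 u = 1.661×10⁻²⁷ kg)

v = |q|Br/m, then KE = ½mv² = (qBr)²/(2m).
v = (1.602×10⁻¹⁹)(0.0232)(0.0245)/1.883×10⁻²⁸ ≈ 4.836×10⁵ m/s.
KE = ½(1.883×10⁻²⁸)(4.836×10⁵)² ≈ 2.20×10⁻¹⁷ J = 137 eV.

KE ≈ 137 eV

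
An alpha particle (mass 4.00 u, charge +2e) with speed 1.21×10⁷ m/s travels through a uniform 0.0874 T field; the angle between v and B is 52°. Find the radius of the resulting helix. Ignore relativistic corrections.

r ≈ 2.26 m

v⊥ = v sinθ = 1.21×10⁷·sin52° ≈ 9.535×10⁶ m/s.
r = m v⊥/(|q|B) = (6.644×10⁻²⁷)(9.535×10⁶)/((3.204×10⁻¹⁹)(0.0874)) ≈ 2.26 m.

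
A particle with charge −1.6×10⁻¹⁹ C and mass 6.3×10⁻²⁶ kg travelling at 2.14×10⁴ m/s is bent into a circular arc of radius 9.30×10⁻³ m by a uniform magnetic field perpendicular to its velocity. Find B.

B ≈ 0.906 T

From |q|vB = mv²/r, B = mv/(|q|r).
B = (6.3×10⁻²⁶)(2.14×10⁴)/((1.6×10⁻¹⁹)(9.30×10⁻³)) ≈ 0.906 T.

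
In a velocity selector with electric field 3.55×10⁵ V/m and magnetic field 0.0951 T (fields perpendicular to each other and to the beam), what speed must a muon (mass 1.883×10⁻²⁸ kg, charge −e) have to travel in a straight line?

v = 3.73×10⁶ m/s

Zero net Lorentz force requires |qE| = |q v×B|, i.e. E = vB.
v = E/B = 3.55×10⁵/0.0951 = 3.73×10⁶ m/s.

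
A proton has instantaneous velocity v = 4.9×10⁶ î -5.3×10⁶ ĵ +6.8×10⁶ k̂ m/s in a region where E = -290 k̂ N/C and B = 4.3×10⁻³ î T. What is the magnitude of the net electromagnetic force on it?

|F| ≈ 5.91×10⁻¹⁵ N

v×B = (0, 2.92×10⁴, 2.28×10⁴) N/C.
E + v×B = (0, 2.92×10⁴, 2.25×10⁴) N/C.
F = q(E + v×B) = (1.602×10⁻¹⁹ C)·(0, 2.92×10⁴, 2.25×10⁴) = (0, 4.68×10⁻¹⁵, 3.60×10⁻¹⁵) N.
|F| = 5.91×10⁻¹⁵ N.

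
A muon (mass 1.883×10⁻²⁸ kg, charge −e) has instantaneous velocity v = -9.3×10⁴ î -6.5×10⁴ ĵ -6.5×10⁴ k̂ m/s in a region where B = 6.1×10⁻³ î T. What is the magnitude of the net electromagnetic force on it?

v×B = (0, -396, 396) N/C.
F = q v×B = (−1.602×10⁻¹⁹ C)·(0, -396, 396) = (0, 6.35×10⁻¹⁷, -6.35×10⁻¹⁷) N.
|F| = 8.98×10⁻¹⁷ N.

|F| ≈ 8.98×10⁻¹⁷ N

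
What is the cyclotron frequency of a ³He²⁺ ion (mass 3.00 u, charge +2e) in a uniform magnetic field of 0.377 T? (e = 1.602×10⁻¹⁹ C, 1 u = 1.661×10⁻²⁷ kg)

f ≈ 3.86×10⁶ Hz

f = |q|B/(2πm).
f = (3.204×10⁻¹⁹)(0.377)/(2π·4.983×10⁻²⁷) ≈ 3.86×10⁶ Hz.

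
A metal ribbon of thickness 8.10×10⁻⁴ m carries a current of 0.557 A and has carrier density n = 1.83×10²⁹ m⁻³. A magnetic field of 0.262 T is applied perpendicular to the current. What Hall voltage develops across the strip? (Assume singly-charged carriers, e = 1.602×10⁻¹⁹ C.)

V_H = IB/(n e t).
V_H = (0.557)(0.262)/((1.83×10²⁹)(1.602×10⁻¹⁹)(8.10×10⁻⁴)) ≈ 6.15×10⁻⁹ V.

V_H ≈ 6.15×10⁻⁹ V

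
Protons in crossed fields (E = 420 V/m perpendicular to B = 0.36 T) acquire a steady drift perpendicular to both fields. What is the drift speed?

The E×B drift speed is v_d = E/B.
v_d = 420/0.36 = 1200 m/s.

v_d ≈ 1200 m/s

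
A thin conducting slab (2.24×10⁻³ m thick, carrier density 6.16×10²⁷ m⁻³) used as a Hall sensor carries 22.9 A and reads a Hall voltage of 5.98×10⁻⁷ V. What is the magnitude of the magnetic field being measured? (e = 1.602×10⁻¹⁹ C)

From V_H = IB/(n e t), B = V_H n e t / I.
B = (5.98×10⁻⁷)(6.16×10²⁷)(1.602×10⁻¹⁹)(2.24×10⁻³)/22.9 ≈ 0.0577 T.

B ≈ 0.0577 T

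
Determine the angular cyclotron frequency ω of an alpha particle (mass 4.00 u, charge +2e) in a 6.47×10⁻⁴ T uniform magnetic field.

ω ≈ 3.12×10⁴ rad/s

ω = |q|B/m.
ω = (3.204×10⁻¹⁹)(6.47×10⁻⁴)/6.644×10⁻²⁷ ≈ 3.12×10⁴ rad/s.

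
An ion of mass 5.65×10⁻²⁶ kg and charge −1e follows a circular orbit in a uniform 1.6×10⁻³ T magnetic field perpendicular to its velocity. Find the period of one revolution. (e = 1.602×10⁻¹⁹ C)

T ≈ 1.4×10⁻³ s

The cyclotron period depends only on m, q, B: T = 2πm/(|q|B).
T = 2π(5.65×10⁻²⁶)/((1.602×10⁻¹⁹)(1.6×10⁻³)) ≈ 1.4×10⁻³ s.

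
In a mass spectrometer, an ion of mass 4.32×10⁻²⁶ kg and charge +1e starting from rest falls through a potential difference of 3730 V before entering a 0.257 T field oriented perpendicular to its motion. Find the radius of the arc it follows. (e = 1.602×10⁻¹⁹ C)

Acceleration: |q|V = ½mv² ⇒ v = √(2|q|V/m) = √(2·1.602×10⁻¹⁹·3730/4.32×10⁻²⁶) ≈ 1.663×10⁵ m/s.
In the field: r = mv/(|q|B) = (4.32×10⁻²⁶)(1.663×10⁵)/((1.602×10⁻¹⁹)(0.257)) ≈ 0.175 m.

r ≈ 0.175 m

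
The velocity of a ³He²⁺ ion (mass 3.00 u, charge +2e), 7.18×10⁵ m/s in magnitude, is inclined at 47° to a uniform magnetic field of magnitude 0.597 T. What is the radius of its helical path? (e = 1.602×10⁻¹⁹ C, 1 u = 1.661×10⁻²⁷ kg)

r ≈ 0.0137 m

v⊥ = v sinθ = 7.18×10⁵·sin47° ≈ 5.251×10⁵ m/s.
r = m v⊥/(|q|B) = (4.983×10⁻²⁷)(5.251×10⁵)/((3.204×10⁻¹⁹)(0.597)) ≈ 0.0137 m.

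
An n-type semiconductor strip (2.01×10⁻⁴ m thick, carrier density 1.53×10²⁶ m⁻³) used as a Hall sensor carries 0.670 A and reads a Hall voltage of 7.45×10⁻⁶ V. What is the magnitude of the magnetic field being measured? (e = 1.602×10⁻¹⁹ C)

B ≈ 0.0548 T

From V_H = IB/(n e t), B = V_H n e t / I.
B = (7.45×10⁻⁶)(1.53×10²⁶)(1.602×10⁻¹⁹)(2.01×10⁻⁴)/0.670 ≈ 0.0548 T.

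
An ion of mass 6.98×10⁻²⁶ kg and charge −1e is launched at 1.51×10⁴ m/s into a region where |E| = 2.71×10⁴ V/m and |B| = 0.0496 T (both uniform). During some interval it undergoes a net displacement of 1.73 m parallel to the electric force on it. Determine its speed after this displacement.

B does no work; ΔKE = |q|E d.
½mv_f² = ½mv₀² + |q|Ed = ½(6.98×10⁻²⁶)(1.51×10⁴)² + (1.602×10⁻¹⁹)(2.71×10⁴)(1.73) ≈ 7.958×10⁻¹⁸ J + 7.511×10⁻¹⁵ J ≈ 7.519×10⁻¹⁵ J.
v_f = √(2·7.519×10⁻¹⁵/6.98×10⁻²⁶) ≈ 4.64×10⁵ m/s.

v_f ≈ 4.64×10⁵ m/s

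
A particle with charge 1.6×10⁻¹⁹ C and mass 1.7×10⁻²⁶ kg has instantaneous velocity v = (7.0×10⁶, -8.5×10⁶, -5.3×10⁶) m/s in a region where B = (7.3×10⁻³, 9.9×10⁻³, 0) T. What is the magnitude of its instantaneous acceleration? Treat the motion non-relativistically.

v×B = (5.25×10⁴, -3.87×10⁴, 1.31×10⁵) N/C.
F = q v×B = (1.6×10⁻¹⁹ C)·(5.25×10⁴, -3.87×10⁴, 1.31×10⁵) = (8.40×10⁻¹⁵, -6.19×10⁻¹⁵, 2.10×10⁻¹⁴) N.
|a| = |F|/m = 2.346×10⁻¹⁴/1.7×10⁻²⁶ ≈ 1.38×10¹² m/s².

|a| ≈ 1.38×10¹² m/s²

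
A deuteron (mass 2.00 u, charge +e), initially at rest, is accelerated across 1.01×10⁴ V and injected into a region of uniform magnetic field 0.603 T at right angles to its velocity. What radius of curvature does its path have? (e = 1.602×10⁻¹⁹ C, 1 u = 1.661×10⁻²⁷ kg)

r ≈ 0.0339 m

Acceleration: |q|V = ½mv² ⇒ v = √(2|q|V/m) = √(2·1.602×10⁻¹⁹·1.01×10⁴/3.322×10⁻²⁷) ≈ 9.870×10⁵ m/s.
In the field: r = mv/(|q|B) = (3.322×10⁻²⁷)(9.870×10⁵)/((1.602×10⁻¹⁹)(0.603)) ≈ 0.0339 m.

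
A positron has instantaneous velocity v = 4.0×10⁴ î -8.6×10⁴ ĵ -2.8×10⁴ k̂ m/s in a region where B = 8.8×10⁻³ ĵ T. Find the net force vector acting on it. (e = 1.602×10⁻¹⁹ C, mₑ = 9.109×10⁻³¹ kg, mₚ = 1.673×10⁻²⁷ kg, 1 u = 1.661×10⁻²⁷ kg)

v×B = (246, 0, 352) N/C.
F = q v×B = (1.602×10⁻¹⁹ C)·(246, 0, 352) = (3.95×10⁻¹⁷, 0, 5.64×10⁻¹⁷) N.

F ≈ (3.95×10⁻¹⁷, 0, 5.64×10⁻¹⁷) N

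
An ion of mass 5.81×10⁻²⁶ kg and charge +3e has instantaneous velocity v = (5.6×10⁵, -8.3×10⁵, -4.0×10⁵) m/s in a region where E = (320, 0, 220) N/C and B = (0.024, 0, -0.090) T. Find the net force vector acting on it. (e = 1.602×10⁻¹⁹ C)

v×B = (7.47×10⁴, 4.08×10⁴, 1.99×10⁴) N/C.
E + v×B = (7.50×10⁴, 4.08×10⁴, 2.01×10⁴) N/C.
F = q(E + v×B) = (4.806×10⁻¹⁹ C)·(7.50×10⁴, 4.08×10⁴, 2.01×10⁴) = (3.61×10⁻¹⁴, 1.96×10⁻¹⁴, 9.68×10⁻¹⁵) N.

F ≈ (3.61×10⁻¹⁴, 1.96×10⁻¹⁴, 9.68×10⁻¹⁵) N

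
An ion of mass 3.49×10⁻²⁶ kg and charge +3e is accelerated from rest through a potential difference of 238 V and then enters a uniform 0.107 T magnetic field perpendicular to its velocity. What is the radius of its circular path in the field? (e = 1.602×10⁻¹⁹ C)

r ≈ 0.0549 m

Acceleration: |q|V = ½mv² ⇒ v = √(2|q|V/m) = √(2·4.806×10⁻¹⁹·238/3.49×10⁻²⁶) ≈ 8.096×10⁴ m/s.
In the field: r = mv/(|q|B) = (3.49×10⁻²⁶)(8.096×10⁴)/((4.806×10⁻¹⁹)(0.107)) ≈ 0.0549 m.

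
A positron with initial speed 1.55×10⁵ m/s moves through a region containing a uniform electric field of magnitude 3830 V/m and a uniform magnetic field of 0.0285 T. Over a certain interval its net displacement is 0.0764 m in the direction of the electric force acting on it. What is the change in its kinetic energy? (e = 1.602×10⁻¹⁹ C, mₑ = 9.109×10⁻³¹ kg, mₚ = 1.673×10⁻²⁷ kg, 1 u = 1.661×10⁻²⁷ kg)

The magnetic force is always ⟂ v and does no work; only the electric force changes KE.
ΔKE = F_E · d = |q|E d = (1.602×10⁻¹⁹)(3830)(0.0764) ≈ 4.69×10⁻¹⁷ J.

ΔKE ≈ 4.69×10⁻¹⁷ J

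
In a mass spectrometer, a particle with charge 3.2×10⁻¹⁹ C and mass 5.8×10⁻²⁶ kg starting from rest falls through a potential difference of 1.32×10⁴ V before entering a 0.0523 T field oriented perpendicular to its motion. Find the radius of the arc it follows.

Acceleration: |q|V = ½mv² ⇒ v = √(2|q|V/m) = √(2·3.2×10⁻¹⁹·1.32×10⁴/5.8×10⁻²⁶) ≈ 3.816×10⁵ m/s.
In the field: r = mv/(|q|B) = (5.8×10⁻²⁶)(3.816×10⁵)/((3.2×10⁻¹⁹)(0.0523)) ≈ 1.32 m.

r ≈ 1.32 m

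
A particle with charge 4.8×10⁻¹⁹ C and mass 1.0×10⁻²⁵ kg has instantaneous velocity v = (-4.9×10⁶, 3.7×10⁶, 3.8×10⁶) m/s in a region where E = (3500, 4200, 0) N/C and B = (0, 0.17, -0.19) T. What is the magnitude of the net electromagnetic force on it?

v×B = (-1.35×10⁶, -9.31×10⁵, -8.33×10⁵) N/C.
E + v×B = (-1.35×10⁶, -9.27×10⁵, -8.33×10⁵) N/C.
F = q(E + v×B) = (4.8×10⁻¹⁹ C)·(-1.35×10⁶, -9.27×10⁵, -8.33×10⁵) = (-6.46×10⁻¹³, -4.45×10⁻¹³, -4.00×10⁻¹³) N.
|F| = 8.80×10⁻¹³ N.

|F| ≈ 8.80×10⁻¹³ N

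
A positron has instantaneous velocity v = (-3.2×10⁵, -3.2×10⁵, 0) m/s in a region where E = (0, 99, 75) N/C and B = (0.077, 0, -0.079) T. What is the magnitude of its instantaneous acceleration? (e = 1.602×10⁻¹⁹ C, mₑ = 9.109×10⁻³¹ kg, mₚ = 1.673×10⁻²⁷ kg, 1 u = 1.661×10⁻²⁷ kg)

v×B = (2.53×10⁴, -2.53×10⁴, 2.46×10⁴) N/C.
E + v×B = (2.53×10⁴, -2.52×10⁴, 2.47×10⁴) N/C.
F = q(E + v×B) = (1.602×10⁻¹⁹ C)·(2.53×10⁴, -2.52×10⁴, 2.47×10⁴) = (4.05×10⁻¹⁵, -4.03×10⁻¹⁵, 3.96×10⁻¹⁵) N.
|a| = |F|/m = 6.953×10⁻¹⁵/9.109×10⁻³¹ ≈ 7.63×10¹⁵ m/s².

|a| ≈ 7.63×10¹⁵ m/s²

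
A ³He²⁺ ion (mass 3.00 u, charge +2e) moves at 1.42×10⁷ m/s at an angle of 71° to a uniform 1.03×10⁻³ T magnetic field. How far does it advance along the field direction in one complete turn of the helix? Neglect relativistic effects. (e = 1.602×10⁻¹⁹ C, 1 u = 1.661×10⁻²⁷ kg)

p ≈ 439 m

v∥ = v cosθ = 1.42×10⁷·cos71° ≈ 4.623×10⁶ m/s.
T = 2πm/(|q|B) = 2π(4.983×10⁻²⁷)/((3.204×10⁻¹⁹)(1.03×10⁻³)) ≈ 9.487×10⁻⁵ s.
pitch = v∥ T = (4.623×10⁶)(9.487×10⁻⁵) ≈ 439 m.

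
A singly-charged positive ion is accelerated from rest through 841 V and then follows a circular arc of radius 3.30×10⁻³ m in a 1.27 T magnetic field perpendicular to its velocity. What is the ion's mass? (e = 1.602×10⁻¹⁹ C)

Combine |q|V = ½mv² and r = mv/(|q|B): eliminate v to get m = qB²r²/(2V).
m = (1.602×10⁻¹⁹)(1.27)²(3.30×10⁻³)²/(2·841) ≈ 1.67×10⁻²⁷ kg.

m ≈ 1.67×10⁻²⁷ kg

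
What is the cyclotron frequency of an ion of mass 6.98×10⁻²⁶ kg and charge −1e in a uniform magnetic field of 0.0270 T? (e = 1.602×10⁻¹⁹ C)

f = |q|B/(2πm).
f = (1.602×10⁻¹⁹)(0.0270)/(2π·6.98×10⁻²⁶) ≈ 9860 Hz.

f ≈ 9860 Hz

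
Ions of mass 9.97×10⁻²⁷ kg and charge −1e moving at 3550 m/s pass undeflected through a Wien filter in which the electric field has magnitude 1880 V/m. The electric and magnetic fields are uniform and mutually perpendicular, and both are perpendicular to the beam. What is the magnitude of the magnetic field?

B = 0.530 T

Balance of forces in the selector: qE = qvB ⇒ B = E/v.
B = 1880/3550 = 0.530 T.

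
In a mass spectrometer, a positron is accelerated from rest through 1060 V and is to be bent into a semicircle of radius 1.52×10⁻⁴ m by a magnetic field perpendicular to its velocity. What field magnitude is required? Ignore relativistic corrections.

v = √(2|q|V/m) = √(2·1.602×10⁻¹⁹·1060/9.109×10⁻³¹) ≈ 1.931×10⁷ m/s.
B = mv/(|q|r) = (9.109×10⁻³¹)(1.931×10⁷)/((1.602×10⁻¹⁹)(1.52×10⁻⁴)) ≈ 0.722 T.

B ≈ 0.722 T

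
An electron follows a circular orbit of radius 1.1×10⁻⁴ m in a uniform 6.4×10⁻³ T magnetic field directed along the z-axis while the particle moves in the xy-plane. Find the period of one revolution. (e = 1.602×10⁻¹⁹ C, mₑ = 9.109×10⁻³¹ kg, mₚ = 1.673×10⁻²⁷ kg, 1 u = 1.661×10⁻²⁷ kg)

T ≈ 5.6×10⁻⁹ s

The cyclotron period depends only on m, q, B: T = 2πm/(|q|B).
T = 2π(9.109×10⁻³¹)/((1.602×10⁻¹⁹)(6.4×10⁻³)) ≈ 5.6×10⁻⁹ s.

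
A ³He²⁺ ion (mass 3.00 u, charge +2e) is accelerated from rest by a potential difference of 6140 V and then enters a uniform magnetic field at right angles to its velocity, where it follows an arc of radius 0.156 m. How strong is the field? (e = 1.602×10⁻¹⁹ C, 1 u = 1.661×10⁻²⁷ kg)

v = √(2|q|V/m) = √(2·3.204×10⁻¹⁹·6140/4.983×10⁻²⁷) ≈ 8.886×10⁵ m/s.
B = mv/(|q|r) = (4.983×10⁻²⁷)(8.886×10⁵)/((3.204×10⁻¹⁹)(0.156)) ≈ 0.0886 T.

B ≈ 0.0886 T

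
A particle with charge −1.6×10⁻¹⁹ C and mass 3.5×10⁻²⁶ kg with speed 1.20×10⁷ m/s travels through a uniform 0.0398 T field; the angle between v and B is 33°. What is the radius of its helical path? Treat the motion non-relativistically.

r ≈ 35.9 m

v⊥ = v sinθ = 1.20×10⁷·sin33° ≈ 6.536×10⁶ m/s.
r = m v⊥/(|q|B) = (3.5×10⁻²⁶)(6.536×10⁶)/((1.6×10⁻¹⁹)(0.0398)) ≈ 35.9 m.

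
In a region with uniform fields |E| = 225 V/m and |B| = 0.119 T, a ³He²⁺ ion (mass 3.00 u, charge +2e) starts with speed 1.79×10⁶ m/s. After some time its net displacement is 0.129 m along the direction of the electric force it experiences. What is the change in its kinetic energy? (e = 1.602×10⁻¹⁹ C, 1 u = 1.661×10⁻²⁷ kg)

ΔKE ≈ 9.30×10⁻¹⁸ J

The magnetic force is always ⟂ v and does no work; only the electric force changes KE.
ΔKE = F_E · d = |q|E d = (3.204×10⁻¹⁹)(225)(0.129) ≈ 9.30×10⁻¹⁸ J.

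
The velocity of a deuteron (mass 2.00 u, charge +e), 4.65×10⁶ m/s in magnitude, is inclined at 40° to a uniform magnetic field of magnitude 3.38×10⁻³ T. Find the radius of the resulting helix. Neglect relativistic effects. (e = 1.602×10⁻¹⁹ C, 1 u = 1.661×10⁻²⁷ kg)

r ≈ 18.3 m

v⊥ = v sinθ = 4.65×10⁶·sin40° ≈ 2.989×10⁶ m/s.
r = m v⊥/(|q|B) = (3.322×10⁻²⁷)(2.989×10⁶)/((1.602×10⁻¹⁹)(3.38×10⁻³)) ≈ 18.3 m.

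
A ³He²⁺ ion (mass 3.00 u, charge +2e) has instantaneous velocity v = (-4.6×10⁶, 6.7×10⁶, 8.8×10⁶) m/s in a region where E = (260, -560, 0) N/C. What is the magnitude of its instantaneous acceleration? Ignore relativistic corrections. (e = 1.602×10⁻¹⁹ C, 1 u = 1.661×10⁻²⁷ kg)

Only an electric field acts, so F = qE = (3.204×10⁻¹⁹ C)·(260, -560, 0) = (8.33×10⁻¹⁷, -1.79×10⁻¹⁶, 0) N.
|a| = |F|/m = 1.978×10⁻¹⁶/4.983×10⁻²⁷ ≈ 3.97×10¹⁰ m/s².

|a| ≈ 3.97×10¹⁰ m/s²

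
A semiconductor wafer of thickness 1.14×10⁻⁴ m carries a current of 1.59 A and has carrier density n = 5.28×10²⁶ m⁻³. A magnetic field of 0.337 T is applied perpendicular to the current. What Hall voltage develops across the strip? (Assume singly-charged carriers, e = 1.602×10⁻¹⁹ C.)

V_H ≈ 5.56×10⁻⁵ V

V_H = IB/(n e t).
V_H = (1.59)(0.337)/((5.28×10²⁶)(1.602×10⁻¹⁹)(1.14×10⁻⁴)) ≈ 5.56×10⁻⁵ V.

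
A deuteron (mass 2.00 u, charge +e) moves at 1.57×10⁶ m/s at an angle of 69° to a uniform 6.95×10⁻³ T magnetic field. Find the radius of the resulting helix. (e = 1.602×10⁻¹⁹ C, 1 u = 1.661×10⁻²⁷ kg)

r ≈ 4.37 m

v⊥ = v sinθ = 1.57×10⁶·sin69° ≈ 1.466×10⁶ m/s.
r = m v⊥/(|q|B) = (3.322×10⁻²⁷)(1.466×10⁶)/((1.602×10⁻¹⁹)(6.95×10⁻³)) ≈ 4.37 m.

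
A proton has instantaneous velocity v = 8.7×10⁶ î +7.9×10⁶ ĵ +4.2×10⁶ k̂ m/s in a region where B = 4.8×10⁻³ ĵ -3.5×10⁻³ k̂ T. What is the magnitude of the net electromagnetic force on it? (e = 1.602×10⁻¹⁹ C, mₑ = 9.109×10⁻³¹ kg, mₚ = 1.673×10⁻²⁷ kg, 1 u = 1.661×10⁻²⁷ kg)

v×B = (-4.78×10⁴, 3.04×10⁴, 4.18×10⁴) N/C.
F = q v×B = (1.602×10⁻¹⁹ C)·(-4.78×10⁴, 3.04×10⁴, 4.18×10⁴) = (-7.66×10⁻¹⁵, 4.88×10⁻¹⁵, 6.69×10⁻¹⁵) N.
|F| = 1.13×10⁻¹⁴ N.

|F| ≈ 1.13×10⁻¹⁴ N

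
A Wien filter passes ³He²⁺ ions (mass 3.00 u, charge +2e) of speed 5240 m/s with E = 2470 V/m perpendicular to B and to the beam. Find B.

B = 0.471 T

Balance of forces in the selector: qE = qvB ⇒ B = E/v.
B = 2470/5240 = 0.471 T.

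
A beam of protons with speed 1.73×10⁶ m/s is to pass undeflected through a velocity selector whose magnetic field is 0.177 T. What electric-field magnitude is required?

For straight-line motion qE = qvB, so E = vB.
E = 1.73×10⁶ × 0.177 = 3.06×10⁵ V/m.

E = 3.06×10⁵ V/m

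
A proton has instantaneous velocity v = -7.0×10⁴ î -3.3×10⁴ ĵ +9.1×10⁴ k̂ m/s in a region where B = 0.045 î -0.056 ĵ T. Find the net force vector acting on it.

v×B = (5100, 4100, 5400) N/C.
F = q v×B = (1.602×10⁻¹⁹ C)·(5100, 4100, 5400) = (8.16×10⁻¹⁶, 6.56×10⁻¹⁶, 8.66×10⁻¹⁶) N.

F ≈ (8.16×10⁻¹⁶, 6.56×10⁻¹⁶, 8.66×10⁻¹⁶) N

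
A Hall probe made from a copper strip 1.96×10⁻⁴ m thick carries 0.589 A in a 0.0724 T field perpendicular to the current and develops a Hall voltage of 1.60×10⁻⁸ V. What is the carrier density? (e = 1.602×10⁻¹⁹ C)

From V_H = IB/(n e t), n = IB/(V_H e t).
n = (0.589)(0.0724)/((1.60×10⁻⁸)(1.602×10⁻¹⁹)(1.96×10⁻⁴)) ≈ 8.49×10²⁸ m⁻³.

n ≈ 8.49×10²⁸ m⁻³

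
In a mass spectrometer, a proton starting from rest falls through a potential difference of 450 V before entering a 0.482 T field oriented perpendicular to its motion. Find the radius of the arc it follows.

Acceleration: |q|V = ½mv² ⇒ v = √(2|q|V/m) = √(2·1.602×10⁻¹⁹·450/1.673×10⁻²⁷) ≈ 2.936×10⁵ m/s.
In the field: r = mv/(|q|B) = (1.673×10⁻²⁷)(2.936×10⁵)/((1.602×10⁻¹⁹)(0.482)) ≈ 6.36×10⁻³ m.

r ≈ 6.36×10⁻³ m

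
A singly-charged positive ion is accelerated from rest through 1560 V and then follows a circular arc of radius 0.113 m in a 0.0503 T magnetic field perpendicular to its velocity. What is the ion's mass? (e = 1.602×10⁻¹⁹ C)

Combine |q|V = ½mv² and r = mv/(|q|B): eliminate v to get m = qB²r²/(2V).
m = (1.602×10⁻¹⁹)(0.0503)²(0.113)²/(2·1560) ≈ 1.66×10⁻²⁷ kg.

m ≈ 1.66×10⁻²⁷ kg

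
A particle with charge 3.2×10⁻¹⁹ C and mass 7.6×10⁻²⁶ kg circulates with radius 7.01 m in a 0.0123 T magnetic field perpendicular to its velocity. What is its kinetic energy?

v = |q|Br/m, then KE = ½mv² = (qBr)²/(2m).
v = (3.2×10⁻¹⁹)(0.0123)(7.01)/7.6×10⁻²⁶ ≈ 3.630×10⁵ m/s.
KE = ½(7.6×10⁻²⁶)(3.630×10⁵)² ≈ 5.01×10⁻¹⁵ J.

KE ≈ 5.01×10⁻¹⁵ J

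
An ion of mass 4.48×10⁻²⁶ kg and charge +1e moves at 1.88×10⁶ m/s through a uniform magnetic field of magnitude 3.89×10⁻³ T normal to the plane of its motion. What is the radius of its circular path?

The magnetic force provides the centripetal force: |q|vB = mv²/r.
r = mv/(|q|B) = (4.48×10⁻²⁶)(1.88×10⁶)/((1.602×10⁻¹⁹)(3.89×10⁻³)) ≈ 135 m.

r ≈ 135 m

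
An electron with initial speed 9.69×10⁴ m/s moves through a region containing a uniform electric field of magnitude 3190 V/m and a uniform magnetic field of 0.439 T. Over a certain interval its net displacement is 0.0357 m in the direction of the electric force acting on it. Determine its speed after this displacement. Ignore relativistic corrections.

v_f ≈ 6.33×10⁶ m/s

B does no work; ΔKE = |q|E d.
½mv_f² = ½mv₀² + |q|Ed = ½(9.109×10⁻³¹)(9.69×10⁴)² + (1.602×10⁻¹⁹)(3190)(0.0357) ≈ 4.276×10⁻²¹ J + 1.824×10⁻¹⁷ J ≈ 1.825×10⁻¹⁷ J.
v_f = √(2·1.825×10⁻¹⁷/9.109×10⁻³¹) ≈ 6.33×10⁶ m/s.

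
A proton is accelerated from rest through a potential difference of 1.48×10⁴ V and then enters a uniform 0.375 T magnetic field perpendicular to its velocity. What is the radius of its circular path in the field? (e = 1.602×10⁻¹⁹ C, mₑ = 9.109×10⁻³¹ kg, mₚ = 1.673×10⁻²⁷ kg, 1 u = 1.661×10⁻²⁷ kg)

r ≈ 0.0469 m

Acceleration: |q|V = ½mv² ⇒ v = √(2|q|V/m) = √(2·1.602×10⁻¹⁹·1.48×10⁴/1.673×10⁻²⁷) ≈ 1.684×10⁶ m/s.
In the field: r = mv/(|q|B) = (1.673×10⁻²⁷)(1.684×10⁶)/((1.602×10⁻¹⁹)(0.375)) ≈ 0.0469 m.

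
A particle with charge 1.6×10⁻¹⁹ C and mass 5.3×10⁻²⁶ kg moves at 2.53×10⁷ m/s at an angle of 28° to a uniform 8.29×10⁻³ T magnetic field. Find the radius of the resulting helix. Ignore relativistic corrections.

v⊥ = v sinθ = 2.53×10⁷·sin28° ≈ 1.188×10⁷ m/s.
r = m v⊥/(|q|B) = (5.3×10⁻²⁶)(1.188×10⁷)/((1.6×10⁻¹⁹)(8.29×10⁻³)) ≈ 475 m.

r ≈ 475 m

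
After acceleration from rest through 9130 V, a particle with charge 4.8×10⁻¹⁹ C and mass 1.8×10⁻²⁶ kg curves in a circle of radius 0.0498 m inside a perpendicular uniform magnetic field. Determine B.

v = √(2|q|V/m) = √(2·4.8×10⁻¹⁹·9130/1.8×10⁻²⁶) ≈ 6.978×10⁵ m/s.
B = mv/(|q|r) = (1.8×10⁻²⁶)(6.978×10⁵)/((4.8×10⁻¹⁹)(0.0498)) ≈ 0.525 T.

B ≈ 0.525 T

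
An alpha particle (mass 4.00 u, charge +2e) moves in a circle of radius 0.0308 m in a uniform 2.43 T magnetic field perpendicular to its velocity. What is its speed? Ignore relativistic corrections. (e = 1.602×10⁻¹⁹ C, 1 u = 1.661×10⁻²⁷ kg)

From |q|vB = mv²/r, v = |q|Br/m.
v = (3.204×10⁻¹⁹)(2.43)(0.0308)/6.644×10⁻²⁷ ≈ 3.61×10⁶ m/s.

v ≈ 3.61×10⁶ m/s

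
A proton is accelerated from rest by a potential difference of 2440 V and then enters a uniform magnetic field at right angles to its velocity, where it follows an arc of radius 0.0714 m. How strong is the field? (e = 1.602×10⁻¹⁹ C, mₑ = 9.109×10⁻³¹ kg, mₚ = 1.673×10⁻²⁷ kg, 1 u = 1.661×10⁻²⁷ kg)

B ≈ 0.100 T

v = √(2|q|V/m) = √(2·1.602×10⁻¹⁹·2440/1.673×10⁻²⁷) ≈ 6.836×10⁵ m/s.
B = mv/(|q|r) = (1.673×10⁻²⁷)(6.836×10⁵)/((1.602×10⁻¹⁹)(0.0714)) ≈ 0.100 T.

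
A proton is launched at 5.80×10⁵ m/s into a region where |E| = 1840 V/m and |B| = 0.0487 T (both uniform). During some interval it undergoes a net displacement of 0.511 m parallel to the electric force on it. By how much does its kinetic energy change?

ΔKE ≈ 1.51×10⁻¹⁶ J

The magnetic force is always ⟂ v and does no work; only the electric force changes KE.
ΔKE = F_E · d = |q|E d = (1.602×10⁻¹⁹)(1840)(0.511) ≈ 1.51×10⁻¹⁶ J.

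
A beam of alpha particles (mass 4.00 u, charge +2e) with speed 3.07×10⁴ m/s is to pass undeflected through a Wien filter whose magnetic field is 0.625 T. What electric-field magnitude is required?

For straight-line motion qE = qvB, so E = vB.
E = 3.07×10⁴ × 0.625 = 1.92×10⁴ V/m.

E = 1.92×10⁴ V/m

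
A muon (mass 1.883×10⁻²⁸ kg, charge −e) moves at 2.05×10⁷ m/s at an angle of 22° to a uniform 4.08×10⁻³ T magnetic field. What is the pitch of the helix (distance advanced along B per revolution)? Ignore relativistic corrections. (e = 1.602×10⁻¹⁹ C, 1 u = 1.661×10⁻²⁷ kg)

p ≈ 34.4 m

v∥ = v cosθ = 2.05×10⁷·cos22° ≈ 1.901×10⁷ m/s.
T = 2πm/(|q|B) = 2π(1.883×10⁻²⁸)/((1.602×10⁻¹⁹)(4.08×10⁻³)) ≈ 1.810×10⁻⁶ s.
pitch = v∥ T = (1.901×10⁷)(1.810×10⁻⁶) ≈ 34.4 m.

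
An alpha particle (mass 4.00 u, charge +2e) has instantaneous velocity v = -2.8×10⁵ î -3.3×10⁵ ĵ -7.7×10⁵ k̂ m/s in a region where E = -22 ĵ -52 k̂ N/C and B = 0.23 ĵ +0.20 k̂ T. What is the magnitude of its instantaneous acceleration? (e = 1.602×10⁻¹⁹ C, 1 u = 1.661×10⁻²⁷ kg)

v×B = (1.11×10⁵, 5.60×10⁴, -6.44×10⁴) N/C.
E + v×B = (1.11×10⁵, 5.60×10⁴, -6.45×10⁴) N/C.
F = q(E + v×B) = (3.204×10⁻¹⁹ C)·(1.11×10⁵, 5.60×10⁴, -6.45×10⁴) = (3.56×10⁻¹⁴, 1.79×10⁻¹⁴, -2.07×10⁻¹⁴) N.
|a| = |F|/m = 4.489×10⁻¹⁴/6.644×10⁻²⁷ ≈ 6.76×10¹² m/s².

|a| ≈ 6.76×10¹² m/s²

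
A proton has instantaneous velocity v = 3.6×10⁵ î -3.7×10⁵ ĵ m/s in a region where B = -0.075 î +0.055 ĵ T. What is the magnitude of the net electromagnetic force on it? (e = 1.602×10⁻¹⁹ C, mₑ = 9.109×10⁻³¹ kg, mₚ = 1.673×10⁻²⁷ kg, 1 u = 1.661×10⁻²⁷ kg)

v×B = (0, 0, -7950) N/C.
F = q v×B = (1.602×10⁻¹⁹ C)·(0, 0, -7950) = (0, 0, -1.27×10⁻¹⁵) N.
|F| = 1.27×10⁻¹⁵ N.

|F| ≈ 1.27×10⁻¹⁵ N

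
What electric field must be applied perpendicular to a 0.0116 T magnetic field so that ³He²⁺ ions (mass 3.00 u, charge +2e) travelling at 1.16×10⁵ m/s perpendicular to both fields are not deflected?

For straight-line motion qE = qvB, so E = vB.
E = 1.16×10⁵ × 0.0116 = 1350 V/m.

E = 1350 V/m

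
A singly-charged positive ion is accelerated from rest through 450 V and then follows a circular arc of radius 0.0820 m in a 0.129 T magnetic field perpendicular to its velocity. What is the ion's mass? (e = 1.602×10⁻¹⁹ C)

m ≈ 1.99×10⁻²⁶ kg

Combine |q|V = ½mv² and r = mv/(|q|B): eliminate v to get m = qB²r²/(2V).
m = (1.602×10⁻¹⁹)(0.129)²(0.0820)²/(2·450) ≈ 1.99×10⁻²⁶ kg.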